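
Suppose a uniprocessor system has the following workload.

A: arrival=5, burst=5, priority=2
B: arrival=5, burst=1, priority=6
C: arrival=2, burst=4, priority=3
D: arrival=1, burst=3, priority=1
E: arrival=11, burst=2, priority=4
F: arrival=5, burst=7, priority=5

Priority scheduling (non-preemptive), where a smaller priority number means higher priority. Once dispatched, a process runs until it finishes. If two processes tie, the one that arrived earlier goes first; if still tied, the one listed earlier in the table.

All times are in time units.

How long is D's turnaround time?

3

Timeline: | idle 0-1 | D 1-4 | C 4-8 | A 8-13 | E 13-15 | F 15-22 | B 22-23 |
Completion: A=13  B=23  C=8  D=4  E=15  F=22
Turnaround (C−A): A=8  B=18  C=6  D=3  E=4  F=17
Turnaround(D) = completion − arrival = 4 − 1 = 3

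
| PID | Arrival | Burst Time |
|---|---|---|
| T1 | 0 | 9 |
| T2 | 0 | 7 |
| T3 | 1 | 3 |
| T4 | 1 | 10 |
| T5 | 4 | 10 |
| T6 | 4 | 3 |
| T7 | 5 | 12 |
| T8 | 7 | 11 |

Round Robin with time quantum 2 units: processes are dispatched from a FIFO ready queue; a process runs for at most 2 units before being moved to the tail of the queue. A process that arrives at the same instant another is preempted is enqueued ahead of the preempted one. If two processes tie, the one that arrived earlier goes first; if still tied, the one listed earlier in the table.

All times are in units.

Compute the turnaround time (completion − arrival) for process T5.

54

Gantt: | T1 0-2 | T2 2-4 | T3 4-6 | T4 6-8 | T1 8-10 | T5 10-12 | T6 12-14 | T2 14-16 | T7 16-18 | T3 18-19 | T8 19-21 | T4 21-23 | T1 23-25 | T5 25-27 | T6 27-28 | T2 28-30 | T7 30-32 | T8 32-34 | T4 34-36 | T1 36-38 | T5 38-40 | T2 40-41 | T7 41-43 | T8 43-45 | T4 45-47 | T1 47-48 | T5 48-50 | T7 50-52 | T8 52-54 | T4 54-56 | T5 56-58 | T7 58-60 | T8 60-62 | T7 62-64 | T8 64-65 |
Completion: T1=48  T2=41  T3=19  T4=56  T5=58  T6=28  T7=64  T8=65
Turnaround(T5) = completion − arrival = 58 − 4 = 54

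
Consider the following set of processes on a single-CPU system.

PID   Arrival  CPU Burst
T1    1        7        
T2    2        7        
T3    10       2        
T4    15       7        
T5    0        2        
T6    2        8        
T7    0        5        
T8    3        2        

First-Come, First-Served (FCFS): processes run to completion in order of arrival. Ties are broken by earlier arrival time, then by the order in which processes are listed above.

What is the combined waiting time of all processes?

Gantt: | T5 0-2 | T7 2-7 | T1 7-14 | T2 14-21 | T6 21-29 | T8 29-31 | T3 31-33 | T4 33-40 |
Completion: T1=14  T2=21  T3=33  T4=40  T5=2  T6=29  T7=7  T8=31
Waiting = turnaround − burst: T1=6, T2=12, T3=21, T4=18, T5=0, T6=19, T7=2, T8=26
Total waiting = 6 + 12 + 21 + 18 + 0 + 19 + 2 + 26 = 104

104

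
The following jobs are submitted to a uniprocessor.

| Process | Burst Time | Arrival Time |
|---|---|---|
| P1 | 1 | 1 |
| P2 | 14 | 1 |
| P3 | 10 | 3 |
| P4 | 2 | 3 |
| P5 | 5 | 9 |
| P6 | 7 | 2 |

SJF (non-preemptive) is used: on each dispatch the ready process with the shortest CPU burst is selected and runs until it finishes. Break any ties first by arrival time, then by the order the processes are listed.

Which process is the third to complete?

Schedule: | idle 0-1 | P1 1-2 | P6 2-9 | P4 9-11 | P5 11-16 | P3 16-26 | P2 26-40 |
Completion: P1=2  P2=40  P3=26  P4=11  P5=16  P6=9
Finish order: P1 → P6 → P4 → P5 → P3 → P2

P4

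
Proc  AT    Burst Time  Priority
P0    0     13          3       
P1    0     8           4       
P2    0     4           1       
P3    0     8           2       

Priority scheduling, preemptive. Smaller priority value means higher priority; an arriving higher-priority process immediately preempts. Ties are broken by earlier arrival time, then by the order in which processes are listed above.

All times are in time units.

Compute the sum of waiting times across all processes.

Gantt: | P2 0-4 | P3 4-12 | P0 12-25 | P1 25-33 |
Completion: P0=25  P1=33  P2=4  P3=12
Waiting = turnaround − burst: P0=12, P1=25, P2=0, P3=4
Total waiting = 12 + 25 + 0 + 4 = 41

41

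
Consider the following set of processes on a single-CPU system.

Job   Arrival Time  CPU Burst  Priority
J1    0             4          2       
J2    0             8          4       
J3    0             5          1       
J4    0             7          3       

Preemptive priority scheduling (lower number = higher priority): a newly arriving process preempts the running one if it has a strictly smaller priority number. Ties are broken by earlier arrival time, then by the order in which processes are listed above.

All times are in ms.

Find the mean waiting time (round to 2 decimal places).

Timeline: | J3 0-5 | J1 5-9 | J4 9-16 | J2 16-24 |
Completion: J1=9  J2=24  J3=5  J4=16
Waiting times: J1=5, J2=16, J3=0, J4=9
Average waiting = (5+16+0+9) / 4 = 30/4 = 7.50

7.50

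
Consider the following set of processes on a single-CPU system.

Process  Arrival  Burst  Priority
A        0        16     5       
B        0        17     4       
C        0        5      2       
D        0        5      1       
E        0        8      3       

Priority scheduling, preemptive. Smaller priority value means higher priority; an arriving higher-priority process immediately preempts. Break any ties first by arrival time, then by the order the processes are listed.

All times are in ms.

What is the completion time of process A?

51

Schedule: | D 0-5 | C 5-10 | E 10-18 | B 18-35 | A 35-51 |
Completion: A=51  B=35  C=10  D=5  E=18
Turnaround (C−A): A=51  B=35  C=10  D=5  E=18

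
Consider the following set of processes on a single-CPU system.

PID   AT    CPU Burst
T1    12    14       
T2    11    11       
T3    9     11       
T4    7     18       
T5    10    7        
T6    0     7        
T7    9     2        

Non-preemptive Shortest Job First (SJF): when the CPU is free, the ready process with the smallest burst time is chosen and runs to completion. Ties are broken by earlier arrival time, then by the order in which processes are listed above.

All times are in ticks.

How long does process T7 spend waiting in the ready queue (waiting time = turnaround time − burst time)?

16

Timeline: | T6 0-7 | T4 7-25 | T7 25-27 | T5 27-34 | T3 34-45 | T2 45-56 | T1 56-70 |
Completion: T1=70  T2=56  T3=45  T4=25  T5=34  T6=7  T7=27
Turnaround (C−A): T1=58  T2=45  T3=36  T4=18  T5=24  T6=7  T7=18
Waiting(T7) = turnaround − burst = 18 − 2 = 16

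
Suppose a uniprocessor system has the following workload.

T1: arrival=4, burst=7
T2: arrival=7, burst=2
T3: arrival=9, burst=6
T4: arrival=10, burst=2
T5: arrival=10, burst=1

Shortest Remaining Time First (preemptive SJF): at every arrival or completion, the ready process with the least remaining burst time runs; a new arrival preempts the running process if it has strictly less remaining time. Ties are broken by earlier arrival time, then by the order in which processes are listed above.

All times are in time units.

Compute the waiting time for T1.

Gantt: | idle 0-4 | T1 4-7 | T2 7-9 | T1 9-10 | T5 10-11 | T4 11-13 | T1 13-16 | T3 16-22 |
Completion: T1=16  T2=9  T3=22  T4=13  T5=11
Turnaround (C−A): T1=12  T2=2  T3=13  T4=3  T5=1
Waiting(T1) = turnaround − burst = 12 − 7 = 5

5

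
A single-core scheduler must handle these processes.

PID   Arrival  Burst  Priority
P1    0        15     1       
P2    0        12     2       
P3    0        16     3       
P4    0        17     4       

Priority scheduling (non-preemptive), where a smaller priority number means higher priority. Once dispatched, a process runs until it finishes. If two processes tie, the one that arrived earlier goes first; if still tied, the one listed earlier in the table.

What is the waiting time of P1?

0

Timeline: | P1 0-15 | P2 15-27 | P3 27-43 | P4 43-60 |
Completion: P1=15  P2=27  P3=43  P4=60
Turnaround (C−A): P1=15  P2=27  P3=43  P4=60
Waiting(P1) = turnaround − burst = 15 − 15 = 0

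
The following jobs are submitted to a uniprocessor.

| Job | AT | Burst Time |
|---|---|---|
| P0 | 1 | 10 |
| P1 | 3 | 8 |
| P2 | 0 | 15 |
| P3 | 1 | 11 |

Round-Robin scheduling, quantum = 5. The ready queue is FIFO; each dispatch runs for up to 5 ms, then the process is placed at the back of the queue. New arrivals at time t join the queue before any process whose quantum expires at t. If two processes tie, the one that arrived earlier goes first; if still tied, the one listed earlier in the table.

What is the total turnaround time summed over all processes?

150

Timeline: | P2 0-5 | P0 5-10 | P3 10-15 | P1 15-20 | P2 20-25 | P0 25-30 | P3 30-35 | P1 35-38 | P2 38-43 | P3 43-44 |
Completion: P0=30  P1=38  P2=43  P3=44
Turnaround = completion − arrival: P0=29, P1=35, P2=43, P3=43
Total turnaround = 29 + 35 + 43 + 43 = 150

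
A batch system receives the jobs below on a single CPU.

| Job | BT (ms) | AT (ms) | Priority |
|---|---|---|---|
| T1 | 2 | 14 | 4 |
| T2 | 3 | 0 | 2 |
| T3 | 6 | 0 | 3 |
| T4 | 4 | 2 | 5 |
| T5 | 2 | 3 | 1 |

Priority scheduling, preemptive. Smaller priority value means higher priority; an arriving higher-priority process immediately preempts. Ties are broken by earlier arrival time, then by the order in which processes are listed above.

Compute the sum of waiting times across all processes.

16

Timeline: | T2 0-3 | T5 3-5 | T3 5-11 | T4 11-14 | T1 14-16 | T4 16-17 |
Completion: T1=16  T2=3  T3=11  T4=17  T5=5
Waiting = turnaround − burst: T1=0, T2=0, T3=5, T4=11, T5=0
Total waiting = 0 + 0 + 5 + 11 + 0 = 16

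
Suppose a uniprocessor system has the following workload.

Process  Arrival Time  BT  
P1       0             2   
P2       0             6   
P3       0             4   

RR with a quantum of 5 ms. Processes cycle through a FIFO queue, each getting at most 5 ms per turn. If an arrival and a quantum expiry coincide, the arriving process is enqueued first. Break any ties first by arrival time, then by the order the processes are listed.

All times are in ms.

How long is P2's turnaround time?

Timeline: | P1 0-2 | P2 2-7 | P3 7-11 | P2 11-12 |
Completion: P1=2  P2=12  P3=11
Turnaround(P2) = completion − arrival = 12 − 0 = 12

12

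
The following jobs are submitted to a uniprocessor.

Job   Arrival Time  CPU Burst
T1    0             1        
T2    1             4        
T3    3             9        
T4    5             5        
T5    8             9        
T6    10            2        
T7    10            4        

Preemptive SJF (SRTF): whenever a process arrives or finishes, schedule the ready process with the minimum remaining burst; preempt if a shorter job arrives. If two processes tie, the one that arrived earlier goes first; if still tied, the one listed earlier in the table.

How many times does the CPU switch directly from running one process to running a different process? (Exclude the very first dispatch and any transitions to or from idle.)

Timeline: | T1 0-1 | T2 1-5 | T4 5-10 | T6 10-12 | T7 12-16 | T3 16-25 | T5 25-34 |
Completion: T1=1  T2=5  T3=25  T4=10  T5=34  T6=12  T7=16

6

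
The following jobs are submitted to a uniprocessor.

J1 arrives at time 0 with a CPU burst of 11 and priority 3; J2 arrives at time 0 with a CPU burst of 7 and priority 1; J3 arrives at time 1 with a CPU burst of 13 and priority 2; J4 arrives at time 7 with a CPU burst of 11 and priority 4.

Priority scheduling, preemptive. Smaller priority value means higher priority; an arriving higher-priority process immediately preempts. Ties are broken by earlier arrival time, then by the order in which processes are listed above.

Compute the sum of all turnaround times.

92

Schedule: | J2 0-7 | J3 7-20 | J1 20-31 | J4 31-42 |
Completion: J1=31  J2=7  J3=20  J4=42
Turnaround (C−A): J1=31  J2=7  J3=19  J4=35
Turnaround = completion − arrival: J1=31, J2=7, J3=19, J4=35
Total turnaround = 31 + 7 + 19 + 35 = 92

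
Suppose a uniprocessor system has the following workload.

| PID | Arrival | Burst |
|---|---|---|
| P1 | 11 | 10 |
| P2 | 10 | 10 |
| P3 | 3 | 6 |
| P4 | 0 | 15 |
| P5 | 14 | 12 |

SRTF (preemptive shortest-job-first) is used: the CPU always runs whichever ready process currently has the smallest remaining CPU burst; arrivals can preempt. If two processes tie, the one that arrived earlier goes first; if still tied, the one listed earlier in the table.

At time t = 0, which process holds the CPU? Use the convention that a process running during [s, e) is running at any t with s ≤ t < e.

P4

Schedule: | P4 0-3 | P3 3-9 | P4 9-10 | P2 10-20 | P1 20-30 | P4 30-41 | P5 41-53 |
Completion: P1=30  P2=20  P3=9  P4=41  P5=53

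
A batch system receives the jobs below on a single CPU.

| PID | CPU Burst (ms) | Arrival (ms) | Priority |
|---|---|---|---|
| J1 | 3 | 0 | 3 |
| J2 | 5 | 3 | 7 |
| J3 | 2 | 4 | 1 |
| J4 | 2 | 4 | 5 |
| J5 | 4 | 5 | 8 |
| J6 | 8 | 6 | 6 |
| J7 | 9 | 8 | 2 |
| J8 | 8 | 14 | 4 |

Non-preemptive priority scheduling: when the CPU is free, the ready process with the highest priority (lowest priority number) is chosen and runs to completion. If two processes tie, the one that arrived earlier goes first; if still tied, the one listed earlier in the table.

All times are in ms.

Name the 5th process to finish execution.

Schedule: | J1 0-3 | J2 3-8 | J3 8-10 | J7 10-19 | J8 19-27 | J4 27-29 | J6 29-37 | J5 37-41 |
Completion: J1=3  J2=8  J3=10  J4=29  J5=41  J6=37  J7=19  J8=27
Turnaround (C−A): J1=3  J2=5  J3=6  J4=25  J5=36  J6=31  J7=11  J8=13
Finish order: J1 → J2 → J3 → J7 → J8 → J4 → J6 → J5

J8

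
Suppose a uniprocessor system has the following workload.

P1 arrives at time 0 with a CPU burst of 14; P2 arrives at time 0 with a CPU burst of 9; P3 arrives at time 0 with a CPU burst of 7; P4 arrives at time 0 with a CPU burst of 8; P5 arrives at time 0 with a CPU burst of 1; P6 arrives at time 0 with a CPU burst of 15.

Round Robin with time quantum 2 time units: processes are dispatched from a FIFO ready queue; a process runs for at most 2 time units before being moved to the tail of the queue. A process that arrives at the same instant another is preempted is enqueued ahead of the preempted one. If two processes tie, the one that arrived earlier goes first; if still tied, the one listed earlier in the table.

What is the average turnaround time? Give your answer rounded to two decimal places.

38.50

Gantt: | P1 0-2 | P2 2-4 | P3 4-6 | P4 6-8 | P5 8-9 | P6 9-11 | P1 11-13 | P2 13-15 | P3 15-17 | P4 17-19 | P6 19-21 | P1 21-23 | P2 23-25 | P3 25-27 | P4 27-29 | P6 29-31 | P1 31-33 | P2 33-35 | P3 35-36 | P4 36-38 | P6 38-40 | P1 40-42 | P2 42-43 | P6 43-45 | P1 45-47 | P6 47-49 | P1 49-51 | P6 51-54 |
Completion: P1=51  P2=43  P3=36  P4=38  P5=9  P6=54
Turnaround (C−A): P1=51  P2=43  P3=36  P4=38  P5=9  P6=54
Turnaround times: P1=51, P2=43, P3=36, P4=38, P5=9, P6=54
Average turnaround = (51+43+36+38+9+54) / 6 = 231/6 = 38.50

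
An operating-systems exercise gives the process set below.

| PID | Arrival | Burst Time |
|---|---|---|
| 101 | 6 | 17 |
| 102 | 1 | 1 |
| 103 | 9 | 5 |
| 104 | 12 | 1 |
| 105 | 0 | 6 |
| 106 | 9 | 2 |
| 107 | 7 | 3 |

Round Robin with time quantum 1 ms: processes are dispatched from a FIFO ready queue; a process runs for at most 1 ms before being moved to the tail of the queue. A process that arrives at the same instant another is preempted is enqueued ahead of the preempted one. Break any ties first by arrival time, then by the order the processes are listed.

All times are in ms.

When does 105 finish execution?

8

Gantt: | 105 0-1 | 102 1-2 | 105 2-6 | 101 6-7 | 105 7-8 | 107 8-9 | 101 9-10 | 103 10-11 | 106 11-12 | 107 12-13 | 101 13-14 | 103 14-15 | 104 15-16 | 106 16-17 | 107 17-18 | 101 18-19 | 103 19-20 | 101 20-21 | 103 21-22 | 101 22-23 | 103 23-24 | 101 24-35 |
Completion: 101=35  102=2  103=24  104=16  105=8  106=17  107=18
Turnaround (C−A): 101=29  102=1  103=15  104=4  105=8  106=8  107=11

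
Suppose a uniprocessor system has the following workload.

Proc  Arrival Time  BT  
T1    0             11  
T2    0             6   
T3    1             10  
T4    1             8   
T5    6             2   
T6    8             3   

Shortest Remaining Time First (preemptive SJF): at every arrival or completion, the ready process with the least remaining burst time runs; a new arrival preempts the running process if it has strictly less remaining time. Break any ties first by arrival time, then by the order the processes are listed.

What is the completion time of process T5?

Gantt: | T2 0-6 | T5 6-8 | T6 8-11 | T4 11-19 | T3 19-29 | T1 29-40 |
Completion: T1=40  T2=6  T3=29  T4=19  T5=8  T6=11
Turnaround (C−A): T1=40  T2=6  T3=28  T4=18  T5=2  T6=3

8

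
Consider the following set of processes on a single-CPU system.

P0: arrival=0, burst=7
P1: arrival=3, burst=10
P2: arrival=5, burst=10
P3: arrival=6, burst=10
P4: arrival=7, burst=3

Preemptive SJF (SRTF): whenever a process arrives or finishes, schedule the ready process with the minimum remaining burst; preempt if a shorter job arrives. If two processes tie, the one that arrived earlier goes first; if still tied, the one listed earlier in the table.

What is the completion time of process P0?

7

Gantt: | P0 0-7 | P4 7-10 | P1 10-20 | P2 20-30 | P3 30-40 |
Completion: P0=7  P1=20  P2=30  P3=40  P4=10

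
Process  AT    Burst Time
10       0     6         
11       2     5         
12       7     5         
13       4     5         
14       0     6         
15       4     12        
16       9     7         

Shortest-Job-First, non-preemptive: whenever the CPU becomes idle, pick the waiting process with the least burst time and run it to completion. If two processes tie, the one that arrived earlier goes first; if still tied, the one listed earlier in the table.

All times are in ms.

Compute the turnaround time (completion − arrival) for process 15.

Timeline: | 10 0-6 | 11 6-11 | 13 11-16 | 12 16-21 | 14 21-27 | 16 27-34 | 15 34-46 |
Completion: 10=6  11=11  12=21  13=16  14=27  15=46  16=34
Turnaround (C−A): 10=6  11=9  12=14  13=12  14=27  15=42  16=25
Turnaround(15) = completion − arrival = 46 − 4 = 42

42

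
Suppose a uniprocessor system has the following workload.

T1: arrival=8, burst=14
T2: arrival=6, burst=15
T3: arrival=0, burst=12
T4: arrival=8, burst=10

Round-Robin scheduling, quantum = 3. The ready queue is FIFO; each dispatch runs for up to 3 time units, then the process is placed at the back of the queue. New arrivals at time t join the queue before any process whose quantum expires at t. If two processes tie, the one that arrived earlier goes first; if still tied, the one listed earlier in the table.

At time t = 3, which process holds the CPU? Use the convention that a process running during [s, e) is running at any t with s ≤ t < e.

Schedule: | T3 0-6 | T2 6-9 | T3 9-12 | T1 12-15 | T4 15-18 | T2 18-21 | T3 21-24 | T1 24-27 | T4 27-30 | T2 30-33 | T1 33-36 | T4 36-39 | T2 39-42 | T1 42-45 | T4 45-46 | T2 46-49 | T1 49-51 |
Completion: T1=51  T2=49  T3=24  T4=46
Turnaround (C−A): T1=43  T2=43  T3=24  T4=38

T3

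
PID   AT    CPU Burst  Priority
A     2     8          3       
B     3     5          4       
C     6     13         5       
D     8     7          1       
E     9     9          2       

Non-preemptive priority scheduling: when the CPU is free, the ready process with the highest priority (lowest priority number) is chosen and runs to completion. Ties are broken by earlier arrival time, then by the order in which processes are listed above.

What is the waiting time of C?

Timeline: | idle 0-2 | A 2-10 | D 10-17 | E 17-26 | B 26-31 | C 31-44 |
Completion: A=10  B=31  C=44  D=17  E=26
Turnaround (C−A): A=8  B=28  C=38  D=9  E=17
Waiting(C) = turnaround − burst = 38 − 13 = 25

25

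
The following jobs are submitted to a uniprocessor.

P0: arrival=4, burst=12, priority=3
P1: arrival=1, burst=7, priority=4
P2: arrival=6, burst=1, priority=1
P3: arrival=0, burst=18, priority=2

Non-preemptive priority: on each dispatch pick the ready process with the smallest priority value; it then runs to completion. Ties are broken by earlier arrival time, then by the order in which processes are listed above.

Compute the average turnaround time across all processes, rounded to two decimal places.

Gantt: | P3 0-18 | P2 18-19 | P0 19-31 | P1 31-38 |
Completion: P0=31  P1=38  P2=19  P3=18
Turnaround times: P0=27, P1=37, P2=13, P3=18
Average turnaround = (27+37+13+18) / 4 = 95/4 = 23.75

23.75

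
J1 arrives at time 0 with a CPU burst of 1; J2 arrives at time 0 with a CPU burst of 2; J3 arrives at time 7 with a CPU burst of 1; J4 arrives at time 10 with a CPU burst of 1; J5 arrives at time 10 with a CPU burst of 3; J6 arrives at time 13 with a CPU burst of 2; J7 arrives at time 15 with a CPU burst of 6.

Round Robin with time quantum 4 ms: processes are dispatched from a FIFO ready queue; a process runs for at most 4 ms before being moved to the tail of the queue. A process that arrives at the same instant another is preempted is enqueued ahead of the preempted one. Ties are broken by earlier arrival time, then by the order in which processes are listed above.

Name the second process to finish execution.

J2

Schedule: | J1 0-1 | J2 1-3 | idle 3-7 | J3 7-8 | idle 8-10 | J4 10-11 | J5 11-14 | J6 14-16 | J7 16-22 |
Completion: J1=1  J2=3  J3=8  J4=11  J5=14  J6=16  J7=22
Turnaround (C−A): J1=1  J2=3  J3=1  J4=1  J5=4  J6=3  J7=7
Finish order: J1 → J2 → J3 → J4 → J5 → J6 → J7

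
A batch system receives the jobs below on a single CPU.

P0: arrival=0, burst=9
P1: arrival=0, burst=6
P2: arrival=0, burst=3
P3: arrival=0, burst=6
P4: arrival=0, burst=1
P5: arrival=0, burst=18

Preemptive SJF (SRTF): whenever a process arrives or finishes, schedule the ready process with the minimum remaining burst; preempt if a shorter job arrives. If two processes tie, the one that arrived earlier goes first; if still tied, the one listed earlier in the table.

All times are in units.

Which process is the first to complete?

P4

Schedule: | P4 0-1 | P2 1-4 | P1 4-10 | P3 10-16 | P0 16-25 | P5 25-43 |
Completion: P0=25  P1=10  P2=4  P3=16  P4=1  P5=43
Turnaround (C−A): P0=25  P1=10  P2=4  P3=16  P4=1  P5=43
Finish order: P4 → P2 → P1 → P3 → P0 → P5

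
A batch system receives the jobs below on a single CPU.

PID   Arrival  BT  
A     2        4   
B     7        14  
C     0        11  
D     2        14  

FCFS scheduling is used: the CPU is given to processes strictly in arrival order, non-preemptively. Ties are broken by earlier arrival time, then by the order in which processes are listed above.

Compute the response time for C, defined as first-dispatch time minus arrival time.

0

Schedule: | C 0-11 | A 11-15 | D 15-29 | B 29-43 |
Completion: A=15  B=43  C=11  D=29
Turnaround (C−A): A=13  B=36  C=11  D=27
Response(C) = first start − arrival = 0 − 0 = 0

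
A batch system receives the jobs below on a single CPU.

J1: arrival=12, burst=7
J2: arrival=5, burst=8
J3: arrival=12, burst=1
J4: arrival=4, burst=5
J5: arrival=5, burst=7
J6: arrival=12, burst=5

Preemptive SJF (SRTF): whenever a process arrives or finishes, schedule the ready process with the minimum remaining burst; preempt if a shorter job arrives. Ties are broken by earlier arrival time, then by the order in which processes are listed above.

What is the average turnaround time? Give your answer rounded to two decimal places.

12.83

Gantt: | idle 0-4 | J4 4-9 | J5 9-12 | J3 12-13 | J5 13-17 | J6 17-22 | J1 22-29 | J2 29-37 |
Completion: J1=29  J2=37  J3=13  J4=9  J5=17  J6=22
Turnaround (C−A): J1=17  J2=32  J3=1  J4=5  J5=12  J6=10
Turnaround times: J1=17, J2=32, J3=1, J4=5, J5=12, J6=10
Average turnaround = (17+32+1+5+12+10) / 6 = 77/6 = 12.83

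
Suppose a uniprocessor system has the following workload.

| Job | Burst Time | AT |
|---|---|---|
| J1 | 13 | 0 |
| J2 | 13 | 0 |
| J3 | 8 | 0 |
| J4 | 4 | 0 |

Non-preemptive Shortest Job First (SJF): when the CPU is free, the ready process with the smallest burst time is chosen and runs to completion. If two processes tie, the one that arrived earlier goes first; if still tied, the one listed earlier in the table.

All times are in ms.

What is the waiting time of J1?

12

Schedule: | J4 0-4 | J3 4-12 | J1 12-25 | J2 25-38 |
Completion: J1=25  J2=38  J3=12  J4=4
Turnaround (C−A): J1=25  J2=38  J3=12  J4=4
Waiting(J1) = turnaround − burst = 25 − 13 = 12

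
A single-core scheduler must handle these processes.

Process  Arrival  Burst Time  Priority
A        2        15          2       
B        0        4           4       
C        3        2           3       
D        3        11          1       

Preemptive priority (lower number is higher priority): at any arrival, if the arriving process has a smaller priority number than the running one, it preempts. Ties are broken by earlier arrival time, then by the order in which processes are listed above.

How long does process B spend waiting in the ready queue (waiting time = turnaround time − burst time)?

Gantt: | B 0-2 | A 2-3 | D 3-14 | A 14-28 | C 28-30 | B 30-32 |
Completion: A=28  B=32  C=30  D=14
Waiting(B) = turnaround − burst = 32 − 4 = 28

28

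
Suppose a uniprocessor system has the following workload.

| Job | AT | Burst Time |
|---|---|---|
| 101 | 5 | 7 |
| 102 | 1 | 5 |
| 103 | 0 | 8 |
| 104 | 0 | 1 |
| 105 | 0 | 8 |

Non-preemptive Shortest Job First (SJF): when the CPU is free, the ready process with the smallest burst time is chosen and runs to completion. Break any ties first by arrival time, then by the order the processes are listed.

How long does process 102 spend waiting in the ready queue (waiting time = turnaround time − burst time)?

0

Timeline: | 104 0-1 | 102 1-6 | 101 6-13 | 103 13-21 | 105 21-29 |
Completion: 101=13  102=6  103=21  104=1  105=29
Turnaround (C−A): 101=8  102=5  103=21  104=1  105=29
Waiting(102) = turnaround − burst = 5 − 5 = 0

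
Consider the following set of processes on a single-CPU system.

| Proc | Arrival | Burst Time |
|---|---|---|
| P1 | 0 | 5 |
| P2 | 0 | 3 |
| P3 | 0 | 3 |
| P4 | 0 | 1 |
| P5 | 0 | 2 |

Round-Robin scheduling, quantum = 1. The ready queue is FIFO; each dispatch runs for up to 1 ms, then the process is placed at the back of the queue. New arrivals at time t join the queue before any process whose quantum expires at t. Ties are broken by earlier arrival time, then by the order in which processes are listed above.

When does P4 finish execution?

Gantt: | P1 0-1 | P2 1-2 | P3 2-3 | P4 3-4 | P5 4-5 | P1 5-6 | P2 6-7 | P3 7-8 | P5 8-9 | P1 9-10 | P2 10-11 | P3 11-12 | P1 12-14 |
Completion: P1=14  P2=11  P3=12  P4=4  P5=9
Turnaround (C−A): P1=14  P2=11  P3=12  P4=4  P5=9

4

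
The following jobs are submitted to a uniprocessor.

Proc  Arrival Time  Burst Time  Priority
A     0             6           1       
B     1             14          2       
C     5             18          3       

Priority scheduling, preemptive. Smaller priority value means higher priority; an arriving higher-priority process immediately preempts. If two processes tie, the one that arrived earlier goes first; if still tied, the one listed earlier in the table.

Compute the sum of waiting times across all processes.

20

Timeline: | A 0-6 | B 6-20 | C 20-38 |
Completion: A=6  B=20  C=38
Turnaround (C−A): A=6  B=19  C=33
Waiting = turnaround − burst: A=0, B=5, C=15
Total waiting = 0 + 5 + 15 = 20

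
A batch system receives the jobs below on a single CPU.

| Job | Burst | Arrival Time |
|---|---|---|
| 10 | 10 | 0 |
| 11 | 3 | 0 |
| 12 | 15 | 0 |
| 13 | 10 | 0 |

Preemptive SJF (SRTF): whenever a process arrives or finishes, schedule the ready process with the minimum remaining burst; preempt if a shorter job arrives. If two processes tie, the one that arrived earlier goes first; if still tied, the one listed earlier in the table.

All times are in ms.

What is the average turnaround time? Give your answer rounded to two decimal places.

Timeline: | 11 0-3 | 10 3-13 | 13 13-23 | 12 23-38 |
Completion: 10=13  11=3  12=38  13=23
Turnaround times: 10=13, 11=3, 12=38, 13=23
Average turnaround = (13+3+38+23) / 4 = 77/4 = 19.25

19.25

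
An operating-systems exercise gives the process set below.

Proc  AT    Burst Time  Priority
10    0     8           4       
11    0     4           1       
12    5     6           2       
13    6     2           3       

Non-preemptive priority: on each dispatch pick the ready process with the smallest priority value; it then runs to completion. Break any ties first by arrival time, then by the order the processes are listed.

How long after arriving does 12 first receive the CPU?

7

Schedule: | 11 0-4 | 10 4-12 | 12 12-18 | 13 18-20 |
Completion: 10=12  11=4  12=18  13=20
Turnaround (C−A): 10=12  11=4  12=13  13=14
Response(12) = first start − arrival = 12 − 5 = 7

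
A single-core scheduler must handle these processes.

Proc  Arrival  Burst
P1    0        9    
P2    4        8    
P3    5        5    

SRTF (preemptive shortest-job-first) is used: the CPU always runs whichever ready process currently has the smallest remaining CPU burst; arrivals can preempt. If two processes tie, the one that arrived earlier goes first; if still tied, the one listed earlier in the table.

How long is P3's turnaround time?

Timeline: | P1 0-9 | P3 9-14 | P2 14-22 |
Completion: P1=9  P2=22  P3=14
Turnaround(P3) = completion − arrival = 14 − 5 = 9

9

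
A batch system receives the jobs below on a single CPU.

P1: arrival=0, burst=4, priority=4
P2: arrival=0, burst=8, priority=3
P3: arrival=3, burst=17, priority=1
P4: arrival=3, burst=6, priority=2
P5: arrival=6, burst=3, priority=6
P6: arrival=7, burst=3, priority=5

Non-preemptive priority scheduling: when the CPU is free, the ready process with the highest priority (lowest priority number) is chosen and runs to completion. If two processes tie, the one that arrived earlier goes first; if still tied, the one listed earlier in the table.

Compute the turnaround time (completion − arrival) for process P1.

35

Timeline: | P2 0-8 | P3 8-25 | P4 25-31 | P1 31-35 | P6 35-38 | P5 38-41 |
Completion: P1=35  P2=8  P3=25  P4=31  P5=41  P6=38
Turnaround(P1) = completion − arrival = 35 − 0 = 35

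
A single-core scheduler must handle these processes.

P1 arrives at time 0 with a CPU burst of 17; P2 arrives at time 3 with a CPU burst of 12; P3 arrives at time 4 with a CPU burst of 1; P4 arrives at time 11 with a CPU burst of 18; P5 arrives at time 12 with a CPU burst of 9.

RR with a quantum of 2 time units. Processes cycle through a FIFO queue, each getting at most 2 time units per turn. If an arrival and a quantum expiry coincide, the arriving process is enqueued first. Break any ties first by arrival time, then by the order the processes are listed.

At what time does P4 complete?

Gantt: | P1 0-4 | P2 4-6 | P3 6-7 | P1 7-9 | P2 9-11 | P1 11-13 | P4 13-15 | P2 15-17 | P5 17-19 | P1 19-21 | P4 21-23 | P2 23-25 | P5 25-27 | P1 27-29 | P4 29-31 | P2 31-33 | P5 33-35 | P1 35-37 | P4 37-39 | P2 39-41 | P5 41-43 | P1 43-45 | P4 45-47 | P5 47-48 | P1 48-49 | P4 49-57 |
Completion: P1=49  P2=41  P3=7  P4=57  P5=48
Turnaround (C−A): P1=49  P2=38  P3=3  P4=46  P5=36

57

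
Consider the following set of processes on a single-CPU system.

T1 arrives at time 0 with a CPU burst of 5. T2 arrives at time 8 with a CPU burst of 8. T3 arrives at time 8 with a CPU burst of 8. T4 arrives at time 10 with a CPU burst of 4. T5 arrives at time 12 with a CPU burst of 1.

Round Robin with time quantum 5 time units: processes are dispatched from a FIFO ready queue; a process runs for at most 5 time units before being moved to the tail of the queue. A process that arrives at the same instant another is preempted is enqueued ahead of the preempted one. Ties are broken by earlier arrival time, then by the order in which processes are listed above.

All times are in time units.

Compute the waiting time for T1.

Timeline: | T1 0-5 | idle 5-8 | T2 8-13 | T3 13-18 | T4 18-22 | T5 22-23 | T2 23-26 | T3 26-29 |
Completion: T1=5  T2=26  T3=29  T4=22  T5=23
Turnaround (C−A): T1=5  T2=18  T3=21  T4=12  T5=11
Waiting(T1) = turnaround − burst = 5 − 5 = 0

0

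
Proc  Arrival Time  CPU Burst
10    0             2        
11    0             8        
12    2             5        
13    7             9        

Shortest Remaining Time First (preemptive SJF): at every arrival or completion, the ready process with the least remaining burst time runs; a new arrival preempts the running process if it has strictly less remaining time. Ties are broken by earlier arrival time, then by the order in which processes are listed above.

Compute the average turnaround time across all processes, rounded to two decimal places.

9.75

Gantt: | 10 0-2 | 12 2-7 | 11 7-15 | 13 15-24 |
Completion: 10=2  11=15  12=7  13=24
Turnaround times: 10=2, 11=15, 12=5, 13=17
Average turnaround = (2+15+5+17) / 4 = 39/4 = 9.75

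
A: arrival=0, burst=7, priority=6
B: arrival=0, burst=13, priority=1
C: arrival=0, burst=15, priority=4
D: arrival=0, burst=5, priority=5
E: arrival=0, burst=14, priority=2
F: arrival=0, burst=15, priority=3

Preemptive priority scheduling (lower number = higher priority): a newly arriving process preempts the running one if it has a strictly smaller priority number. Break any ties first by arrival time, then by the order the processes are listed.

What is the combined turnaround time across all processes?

Gantt: | B 0-13 | E 13-27 | F 27-42 | C 42-57 | D 57-62 | A 62-69 |
Completion: A=69  B=13  C=57  D=62  E=27  F=42
Turnaround = completion − arrival: A=69, B=13, C=57, D=62, E=27, F=42
Total turnaround = 69 + 13 + 57 + 62 + 27 + 42 = 270

270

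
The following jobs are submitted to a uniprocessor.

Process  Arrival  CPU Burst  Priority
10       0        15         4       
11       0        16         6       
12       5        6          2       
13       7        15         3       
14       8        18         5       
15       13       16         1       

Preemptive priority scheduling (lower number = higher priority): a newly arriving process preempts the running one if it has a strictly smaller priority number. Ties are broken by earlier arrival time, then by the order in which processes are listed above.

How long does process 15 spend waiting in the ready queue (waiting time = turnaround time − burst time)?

Gantt: | 10 0-5 | 12 5-11 | 13 11-13 | 15 13-29 | 13 29-42 | 10 42-52 | 14 52-70 | 11 70-86 |
Completion: 10=52  11=86  12=11  13=42  14=70  15=29
Waiting(15) = turnaround − burst = 16 − 16 = 0

0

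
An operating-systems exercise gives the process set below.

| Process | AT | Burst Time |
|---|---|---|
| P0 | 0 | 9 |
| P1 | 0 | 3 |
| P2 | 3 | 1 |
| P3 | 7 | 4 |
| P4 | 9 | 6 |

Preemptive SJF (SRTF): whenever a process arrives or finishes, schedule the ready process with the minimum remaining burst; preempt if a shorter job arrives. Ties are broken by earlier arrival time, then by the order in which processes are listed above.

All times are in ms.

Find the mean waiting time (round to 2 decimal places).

Schedule: | P1 0-3 | P2 3-4 | P0 4-7 | P3 7-11 | P0 11-17 | P4 17-23 |
Completion: P0=17  P1=3  P2=4  P3=11  P4=23
Turnaround (C−A): P0=17  P1=3  P2=1  P3=4  P4=14
Waiting times: P0=8, P1=0, P2=0, P3=0, P4=8
Average waiting = (8+0+0+0+8) / 5 = 16/5 = 3.20

3.20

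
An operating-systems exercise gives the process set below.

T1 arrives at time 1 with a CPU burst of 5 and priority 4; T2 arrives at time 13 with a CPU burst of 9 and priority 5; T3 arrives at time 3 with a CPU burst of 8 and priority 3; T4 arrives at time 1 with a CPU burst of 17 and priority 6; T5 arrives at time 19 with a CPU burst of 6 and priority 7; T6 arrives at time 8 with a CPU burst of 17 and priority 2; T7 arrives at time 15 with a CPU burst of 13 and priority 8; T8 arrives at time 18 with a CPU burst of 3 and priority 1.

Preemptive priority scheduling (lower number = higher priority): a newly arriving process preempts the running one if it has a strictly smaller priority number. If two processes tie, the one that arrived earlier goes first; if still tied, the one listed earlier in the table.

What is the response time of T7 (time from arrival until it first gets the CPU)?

51

Gantt: | idle 0-1 | T1 1-3 | T3 3-8 | T6 8-18 | T8 18-21 | T6 21-28 | T3 28-31 | T1 31-34 | T2 34-43 | T4 43-60 | T5 60-66 | T7 66-79 |
Completion: T1=34  T2=43  T3=31  T4=60  T5=66  T6=28  T7=79  T8=21
Turnaround (C−A): T1=33  T2=30  T3=28  T4=59  T5=47  T6=20  T7=64  T8=3
Response(T7) = first start − arrival = 66 − 15 = 51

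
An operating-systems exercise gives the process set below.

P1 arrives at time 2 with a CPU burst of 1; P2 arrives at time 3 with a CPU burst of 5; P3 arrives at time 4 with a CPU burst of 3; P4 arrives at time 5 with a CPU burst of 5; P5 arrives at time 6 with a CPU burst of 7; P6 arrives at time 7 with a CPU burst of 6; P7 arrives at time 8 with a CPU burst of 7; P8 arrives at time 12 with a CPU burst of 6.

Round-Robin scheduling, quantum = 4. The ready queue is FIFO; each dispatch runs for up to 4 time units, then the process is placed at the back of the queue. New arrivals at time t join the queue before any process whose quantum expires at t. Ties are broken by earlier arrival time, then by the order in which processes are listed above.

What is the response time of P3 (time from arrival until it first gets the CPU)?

3

Timeline: | idle 0-2 | P1 2-3 | P2 3-7 | P3 7-10 | P4 10-14 | P5 14-18 | P6 18-22 | P2 22-23 | P7 23-27 | P8 27-31 | P4 31-32 | P5 32-35 | P6 35-37 | P7 37-40 | P8 40-42 |
Completion: P1=3  P2=23  P3=10  P4=32  P5=35  P6=37  P7=40  P8=42
Response(P3) = first start − arrival = 7 − 4 = 3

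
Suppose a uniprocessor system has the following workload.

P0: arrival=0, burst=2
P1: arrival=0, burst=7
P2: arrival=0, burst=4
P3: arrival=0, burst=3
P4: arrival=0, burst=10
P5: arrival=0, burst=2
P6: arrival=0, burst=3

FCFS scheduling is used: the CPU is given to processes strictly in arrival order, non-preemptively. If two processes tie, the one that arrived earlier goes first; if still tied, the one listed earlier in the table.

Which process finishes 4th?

Schedule: | P0 0-2 | P1 2-9 | P2 9-13 | P3 13-16 | P4 16-26 | P5 26-28 | P6 28-31 |
Completion: P0=2  P1=9  P2=13  P3=16  P4=26  P5=28  P6=31
Turnaround (C−A): P0=2  P1=9  P2=13  P3=16  P4=26  P5=28  P6=31
Finish order: P0 → P1 → P2 → P3 → P4 → P5 → P6

P3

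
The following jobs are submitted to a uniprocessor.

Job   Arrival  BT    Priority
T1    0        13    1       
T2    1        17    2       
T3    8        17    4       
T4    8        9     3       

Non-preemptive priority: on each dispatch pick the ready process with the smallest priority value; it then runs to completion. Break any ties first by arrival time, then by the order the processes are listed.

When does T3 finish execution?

56

Schedule: | T1 0-13 | T2 13-30 | T4 30-39 | T3 39-56 |
Completion: T1=13  T2=30  T3=56  T4=39
Turnaround (C−A): T1=13  T2=29  T3=48  T4=31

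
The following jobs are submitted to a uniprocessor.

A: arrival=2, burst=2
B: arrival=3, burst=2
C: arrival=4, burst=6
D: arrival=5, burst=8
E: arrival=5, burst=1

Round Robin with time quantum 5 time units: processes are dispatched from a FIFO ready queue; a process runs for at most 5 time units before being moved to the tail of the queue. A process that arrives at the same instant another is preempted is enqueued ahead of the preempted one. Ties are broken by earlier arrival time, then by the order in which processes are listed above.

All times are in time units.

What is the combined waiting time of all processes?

Gantt: | idle 0-2 | A 2-4 | B 4-6 | C 6-11 | D 11-16 | E 16-17 | C 17-18 | D 18-21 |
Completion: A=4  B=6  C=18  D=21  E=17
Waiting = turnaround − burst: A=0, B=1, C=8, D=8, E=11
Total waiting = 0 + 1 + 8 + 8 + 11 = 28

28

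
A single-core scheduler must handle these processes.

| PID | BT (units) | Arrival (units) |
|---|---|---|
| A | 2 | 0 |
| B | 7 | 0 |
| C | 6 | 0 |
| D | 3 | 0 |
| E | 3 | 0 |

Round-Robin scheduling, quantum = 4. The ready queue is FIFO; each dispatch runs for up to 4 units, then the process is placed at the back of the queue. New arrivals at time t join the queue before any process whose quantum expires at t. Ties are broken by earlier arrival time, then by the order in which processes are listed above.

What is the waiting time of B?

12

Schedule: | A 0-2 | B 2-6 | C 6-10 | D 10-13 | E 13-16 | B 16-19 | C 19-21 |
Completion: A=2  B=19  C=21  D=13  E=16
Turnaround (C−A): A=2  B=19  C=21  D=13  E=16
Waiting(B) = turnaround − burst = 19 − 7 = 12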